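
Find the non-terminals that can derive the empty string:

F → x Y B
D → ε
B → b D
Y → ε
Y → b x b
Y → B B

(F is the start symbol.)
{ 'D', 'Y' }

A non-terminal is nullable if it can derive ε (the empty string): either it has an ε-production, or it has a production whose right-hand side consists entirely of nullable non-terminals.

ε-productions: D → ε, Y → ε
So D, Y are immediately nullable.
No further non-terminal can be added: every production for the remaining non-terminals contains a terminal or a non-nullable non-terminal.
Nullable = { 'D', 'Y' }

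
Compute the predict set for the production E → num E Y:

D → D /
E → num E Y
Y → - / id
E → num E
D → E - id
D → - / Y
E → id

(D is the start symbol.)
{ 'num' }

PREDICT(E → num E Y) = (FIRST(RHS) \ {ε}) ∪ (FOLLOW(E) if ε ∈ FIRST(RHS), i.e. RHS ⇒* ε)
FIRST(num E Y) = { 'num' }
ε ∉ FIRST(num E Y), so FOLLOW(E) is not added.
PREDICT(E → num E Y) = { 'num' }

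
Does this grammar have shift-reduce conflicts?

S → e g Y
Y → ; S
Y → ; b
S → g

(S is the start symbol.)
Augment with S' → S and build the canonical LR(0) collection (I0 = CLOSURE({[S' → . S]}), then GOTO on every symbol after a dot until no new states appear). It has 9 states:
  I0: { [S → . e g Y], [S → . g], [S' → . S] }  — shift
  I1: { [S' → S .] }  — accept
  I2: { [S → e . g Y] }  — shift
  I3: { [S → g .] }  — reduce
  I4: { [S → e g . Y], [Y → . ; S], [Y → . ; b] }  — shift
  I5: { [S → . e g Y], [S → . g], [Y → ; . S], [Y → ; . b] }  — shift
  I6: { [S → e g Y .] }  — reduce
  I7: { [Y → ; S .] }  — reduce
  I8: { [Y → ; b .] }  — reduce

No state contains both a complete item and a shift item.

Answer: No shift-reduce conflicts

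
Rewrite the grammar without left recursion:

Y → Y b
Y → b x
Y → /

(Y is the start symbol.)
Y is directly left-recursive. The standard transformation for
  A → A α₁ | ... | A α_m | β₁ | ... | β_n
is
  A  → β₁ A' | ... | β_n A'
  A' → α₁ A' | ... | α_m A' | ε

Y → b x becomes Y → b x Y'
Y → / becomes Y → / Y'
Y → Y b becomes Y' → b Y'
Add Y' → ε

Resulting grammar:
Y → b x Y'
Y → / Y'
Y' → b Y'
Y' → ε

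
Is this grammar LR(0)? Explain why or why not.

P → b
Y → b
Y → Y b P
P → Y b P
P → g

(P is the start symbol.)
A grammar is LR(0) if no state in the canonical LR(0) collection has:
  - both a shift item (dot before a terminal) and a complete item (shift-reduce conflict), or
  - two or more complete items (reduce-reduce conflict; the accept item [P' → P .] counts as a complete item here).

Augment with P' → P and build the canonical LR(0) collection (I0 = CLOSURE({[P' → . P]}), then GOTO on every symbol after a dot until no new states appear). It has 7 states:
  I0: { [P → . Y b P], [P → . b], [P → . g], [P' → . P], [Y → . Y b P], [Y → . b] }  — shift
  I1: { [P' → P .] }  — accept
  I2: { [P → Y . b P], [Y → Y . b P] }  — shift
  I3: { [P → b .], [Y → b .] }  — 2 reduces
  I4: { [P → g .] }  — reduce
  I5: { [P → . Y b P], [P → . b], [P → . g], [P → Y b . P], [Y → . Y b P], [Y → . b], [Y → Y b . P] }  — shift
  I6: { [P → Y b P .], [Y → Y b P .] }  — 2 reduces

Conflict in state I3:
  Reduce-reduce conflict: [P → b .] and [Y → b .]
So the grammar is NOT LR(0).

Answer: No. Reduce-reduce conflict: [P → b .] and [Y → b .]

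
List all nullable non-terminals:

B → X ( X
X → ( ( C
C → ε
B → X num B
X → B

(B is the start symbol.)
{ 'C' }

A non-terminal is nullable if it can derive ε (the empty string): either it has an ε-production, or it has a production whose right-hand side consists entirely of nullable non-terminals.

ε-productions: C → ε
So C is immediately nullable.
No further non-terminal can be added: every production for the remaining non-terminals contains a terminal or a non-nullable non-terminal.
Nullable = { 'C' }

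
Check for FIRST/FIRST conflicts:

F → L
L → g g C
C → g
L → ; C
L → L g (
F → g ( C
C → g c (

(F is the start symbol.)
FIRST sets of the non-terminals at (or reachable through a nullable prefix from) the front of some alternative:
  FIRST(L) = { ';', 'g' }

Productions for F:
  F → L: FIRST = { ';', 'g' }
  F → g ( C: FIRST = { 'g' }
Productions for L:
  L → g g C: FIRST = { 'g' }
  L → ; C: FIRST = { ';' }
  L → L g (: FIRST = { ';', 'g' }
Productions for C:
  C → g: FIRST = { 'g' }
  C → g c (: FIRST = { 'g' }

Conflict for F: F → L and F → g ( C
  Overlap: { 'g' }
Conflict for L: L → g g C and L → L g (
  Overlap: { 'g' }
Conflict for L: L → ; C and L → L g (
  Overlap: { ';' }
Conflict for C: C → g and C → g c (
  Overlap: { 'g' }

Answer: Yes. F → L / F → g '(' C on { 'g' }; L → g g C / L → L g '(' on { 'g' }; L → ';' C / L → L g '(' on { ';' }; C → g / C → g c '(' on { 'g' }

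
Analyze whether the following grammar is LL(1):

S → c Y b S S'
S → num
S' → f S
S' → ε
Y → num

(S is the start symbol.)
No. Predict set conflict for S': { 'f' }

Relevant sets:
  FOLLOW(S') = { $, 'f' }

For S:
  PREDICT(S → c Y b S S') = { 'c' }
  PREDICT(S → num) = { 'num' }
For S':
  PREDICT(S' → f S) = { 'f' }
  PREDICT(S' → ε) = { $, 'f' }
Y has a single production, so nothing to check there.

Conflict found: Predict set conflict for S': { 'f' }
The grammar is NOT LL(1).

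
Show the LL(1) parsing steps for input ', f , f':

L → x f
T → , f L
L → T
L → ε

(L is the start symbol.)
LL(1) parsing maintains a stack (initially the start symbol over $) and the input. At each step: if the stack top is a terminal, match it against the current input token; if it is a non-terminal N, replace it with the RHS of M[N, lookahead] (the unique production whose predict set contains the lookahead).

Stack is shown with the top on the left.

Stack    Input      Action
--------------------------
L $      , f , f $  output L → T
T $      , f , f $  output T → , f L
, f L $  , f , f $  match ','
f L $    f , f $    match 'f'
L $      , f $      output L → T
T $      , f $      output T → , f L
, f L $  , f $      match ','
f L $    f $        match 'f'
L $      $          output L → ε
$        $          accept

The string is accepted.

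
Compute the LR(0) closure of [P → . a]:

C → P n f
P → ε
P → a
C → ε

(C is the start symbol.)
{ [P → . a] }

Start with: [P → . a]
The dot precedes the terminal a, so nothing is added.

CLOSURE = { [P → . a] }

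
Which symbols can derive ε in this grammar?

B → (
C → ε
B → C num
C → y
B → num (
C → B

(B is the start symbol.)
{ 'C' }

ε-productions: C → ε
So C is immediately nullable.
No further non-terminal can be added: every production for the remaining non-terminals contains a terminal or a non-nullable non-terminal.
Nullable = { 'C' }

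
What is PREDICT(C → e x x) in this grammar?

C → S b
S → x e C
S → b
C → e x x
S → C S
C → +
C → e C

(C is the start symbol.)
{ 'e' }

PREDICT(C → e x x) = (FIRST(RHS) \ {ε}) ∪ (FOLLOW(C) if ε ∈ FIRST(RHS), i.e. RHS ⇒* ε)
FIRST(e x x) = { 'e' }
ε ∉ FIRST(e x x), so FOLLOW(C) is not added.
PREDICT(C → e x x) = { 'e' }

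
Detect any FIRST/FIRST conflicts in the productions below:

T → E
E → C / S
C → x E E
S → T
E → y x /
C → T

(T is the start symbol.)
Yes. E → C '/' S / E → y x '/' on { 'y' }; C → x E E / C → T on { 'x' }

FIRST sets of the non-terminals at (or reachable through a nullable prefix from) the front of some alternative:
  FIRST(C) = { 'x', 'y' }
  FIRST(T) = { 'x', 'y' }

Productions for E:
  E → C / S: FIRST = { 'x', 'y' }
  E → y x /: FIRST = { 'y' }
Productions for C:
  C → x E E: FIRST = { 'x' }
  C → T: FIRST = { 'x', 'y' }
T, S have only one production, so no FIRST/FIRST conflict is possible there.

Conflict for E: E → C / S and E → y x /
  Overlap: { 'y' }
Conflict for C: C → x E E and C → T
  Overlap: { 'x' }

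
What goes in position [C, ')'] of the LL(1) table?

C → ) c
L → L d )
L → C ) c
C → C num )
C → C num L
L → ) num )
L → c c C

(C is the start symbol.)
To find M[C, ')'], we find productions for C where ')' is in the predict set (PREDICT(N → α) = (FIRST(α) \ {ε}) ∪ (FOLLOW(N) if α ⇒* ε)).

Relevant sets:
  FIRST(C) = { ')' }

C → ) c: PREDICT = { ')' }
  ')' is in predict set, so this production goes in M[C, ')']
C → C num ): PREDICT = { ')' }
  ')' is in predict set, so this production goes in M[C, ')']
C → C num L: PREDICT = { ')' }
  ')' is in predict set, so this production goes in M[C, ')']

M[C, ')'] = C → ) c, C → C num ), C → C num L  (a multiply-defined cell — the grammar is not LL(1))

Answer: C → ) c, C → C num ), C → C num L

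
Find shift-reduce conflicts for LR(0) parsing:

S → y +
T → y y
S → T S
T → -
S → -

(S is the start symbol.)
Augment with S' → S and build the canonical LR(0) collection (I0 = CLOSURE({[S' → . S]}), then GOTO on every symbol after a dot until no new states appear). It has 8 states:
  I0: { [S → . -], [S → . T S], [S → . y +], [S' → . S], [T → . -], [T → . y y] }  — shift
  I1: { [S → - .], [T → - .] }  — 2 reduces
  I2: { [S' → S .] }  — accept
  I3: { [S → . -], [S → . T S], [S → . y +], [S → T . S], [T → . -], [T → . y y] }  — shift
  I4: { [S → y . +], [T → y . y] }  — shift
  I5: { [S → y + .] }  — reduce
  I6: { [T → y y .] }  — reduce
  I7: { [S → T S .] }  — reduce

No state contains both a complete item and a shift item.

Answer: No shift-reduce conflicts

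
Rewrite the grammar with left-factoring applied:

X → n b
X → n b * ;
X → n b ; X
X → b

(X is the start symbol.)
Left-factoring transforms A → αβ₁ | αβ₂ into A → αA' and A' → β₁ | β₂
(α is the longest common prefix among the alternatives). Repeat until
no nonterminal has two alternatives with a common prefix.

Round 1: X has alternatives sharing prefix 'n b'. Introduce X': X → n b X'
  Add: X' → ε
  Add: X' → * ;
  Add: X' → ; X

No remaining common prefixes — done.

Resulting grammar:
X → n b X'
X' → ε
X' → * ;
X' → ; X
X → b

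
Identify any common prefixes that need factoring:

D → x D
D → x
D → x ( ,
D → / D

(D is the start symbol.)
Left-factoring is needed when two productions for the same non-terminal
share a common prefix on the right-hand side.

Productions for D:
  D → x D
  D → x
  D → x ( ,
  D → / D

Found common prefix 'x' in productions for D

Answer: Yes, D has productions with common prefix 'x'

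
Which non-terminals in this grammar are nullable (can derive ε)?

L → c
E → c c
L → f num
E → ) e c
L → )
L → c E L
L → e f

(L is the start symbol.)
There are no ε-productions, so no non-terminal can derive ε.
No non-terminals are nullable.

Answer: None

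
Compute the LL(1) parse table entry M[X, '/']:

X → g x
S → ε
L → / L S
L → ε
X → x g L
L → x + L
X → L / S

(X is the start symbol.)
To find M[X, '/'], we find productions for X where '/' is in the predict set (PREDICT(N → α) = (FIRST(α) \ {ε}) ∪ (FOLLOW(N) if α ⇒* ε)).

Relevant sets:
  FIRST(L) = { '/', 'x', ε }

X → g x: PREDICT = { 'g' }
X → x g L: PREDICT = { 'x' }
X → L / S: PREDICT = { '/', 'x' }
  '/' is in predict set, so this production goes in M[X, '/']

M[X, '/'] = X → L / S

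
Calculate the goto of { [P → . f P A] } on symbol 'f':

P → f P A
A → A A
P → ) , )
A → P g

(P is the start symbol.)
GOTO(I, 'f') = CLOSURE({ [A → αX.β] : [A → α.Xβ] ∈ I, X = 'f' })

Items with dot before 'f', with the dot advanced:
  [P → . f P A] → [P → f . P A]
Closure of the advanced items:
  [P → f . P A] has the dot before P: add [P → . f P A], [P → . ) , )]

GOTO = { [P → . ) , )], [P → . f P A], [P → f . P A] }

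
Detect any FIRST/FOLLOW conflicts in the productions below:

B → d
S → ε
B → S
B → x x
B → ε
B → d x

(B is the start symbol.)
Nullable non-terminals: B, S.
FIRST sets used below: FIRST(S) = { ε }

B: nullable alternative(s) B → S, B → ε; FOLLOW(B) = { $ }
  B → d: FIRST \ {ε} = { 'd' } — disjoint from FOLLOW(B)
  B → S: FIRST \ {ε} = { } — disjoint from FOLLOW(B)
  B → x x: FIRST \ {ε} = { 'x' } — disjoint from FOLLOW(B)
  B → ε: FIRST \ {ε} = { } — disjoint from FOLLOW(B)
  B → d x: FIRST \ {ε} = { 'd' } — disjoint from FOLLOW(B)
S has a nullable alternative but only one production, so nothing to check.

No FIRST/FOLLOW conflicts found.

Answer: No FIRST/FOLLOW conflicts.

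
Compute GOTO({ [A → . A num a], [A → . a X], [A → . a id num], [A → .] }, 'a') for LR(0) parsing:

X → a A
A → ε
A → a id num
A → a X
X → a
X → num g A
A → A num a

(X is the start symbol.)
{ [A → a . X], [A → a . id num], [X → . a A], [X → . a], [X → . num g A] }

GOTO(I, 'a') = CLOSURE({ [A → αX.β] : [A → α.Xβ] ∈ I, X = 'a' })

Items with dot before 'a', with the dot advanced:
  [A → . a X] → [A → a . X]
  [A → . a id num] → [A → a . id num]
Closure of the advanced items:
  [A → a . X] has the dot before X: add [X → . a A], [X → . a], [X → . num g A]

GOTO = { [A → a . X], [A → a . id num], [X → . a A], [X → . a], [X → . num g A] }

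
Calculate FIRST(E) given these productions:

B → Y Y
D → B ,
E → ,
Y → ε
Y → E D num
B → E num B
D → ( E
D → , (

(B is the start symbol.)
{ ',' }

From E → ,:
  - ',' is a terminal: add ',' and stop

Collecting: FIRST(E) = { ',' }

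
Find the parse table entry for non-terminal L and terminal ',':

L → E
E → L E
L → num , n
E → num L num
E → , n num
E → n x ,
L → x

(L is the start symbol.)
L → E

To find M[L, ','], we find productions for L where ',' is in the predict set (PREDICT(N → α) = (FIRST(α) \ {ε}) ∪ (FOLLOW(N) if α ⇒* ε)).

Relevant sets:
  FIRST(E) = { ',', 'n', 'num', 'x' }

L → E: PREDICT = { ',', 'n', 'num', 'x' }
  ',' is in predict set, so this production goes in M[L, ',']
L → num , n: PREDICT = { 'num' }
L → x: PREDICT = { 'x' }

M[L, ','] = L → E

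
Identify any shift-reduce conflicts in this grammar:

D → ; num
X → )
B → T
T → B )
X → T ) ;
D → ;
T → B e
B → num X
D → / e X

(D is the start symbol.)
Yes — I2: [D → ; .] vs [D → ; . num]; I8: [B → T .] vs [X → T . ) ;]

Augment with D' → D and build the canonical LR(0) collection (I0 = CLOSURE({[D' → . D]}), then GOTO on every symbol after a dot until no new states appear). It has 16 states:
  I0: { [D → . / e X], [D → . ; num], [D → . ;], [D' → . D] }  — shift
  I1: { [D → / . e X] }  — shift
  I2: { [D → ; . num], [D → ; .] }  — shift, reduce
  I3: { [D' → D .] }  — accept
  I4: { [D → ; num .] }  — reduce
  I5: { [B → . T], [B → . num X], [D → / e . X], [T → . B )], [T → . B e], [X → . )], [X → . T ) ;] }  — shift
  I6: { [X → ) .] }  — reduce
  I7: { [T → B . )], [T → B . e] }  — shift
  I8: { [B → T .], [X → T . ) ;] }  — shift, reduce
  I9: { [D → / e X .] }  — reduce
  I10: { [B → . T], [B → . num X], [B → num . X], [T → . B )], [T → . B e], [X → . )], [X → . T ) ;] }  — shift
  I11: { [B → num X .] }  — reduce
  I12: { [X → T ) . ;] }  — shift
  I13: { [X → T ) ; .] }  — reduce
  I14: { [T → B ) .] }  — reduce
  I15: { [T → B e .] }  — reduce

I2 contains reduce item [D → ; .] and shift item [D → ; . num] — shift-reduce conflict.
I8 contains reduce item [B → T .] and shift item [X → T . ) ;] — shift-reduce conflict.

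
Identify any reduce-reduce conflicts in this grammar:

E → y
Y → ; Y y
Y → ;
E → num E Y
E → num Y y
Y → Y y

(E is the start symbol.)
Augment with E' → E and build the canonical LR(0) collection (I0 = CLOSURE({[E' → . E]}), then GOTO on every symbol after a dot until no new states appear). It has 12 states:
  I0: { [E → . num E Y], [E → . num Y y], [E → . y], [E' → . E] }  — shift
  I1: { [E' → E .] }  — accept
  I2: { [E → . num E Y], [E → . num Y y], [E → . y], [E → num . E Y], [E → num . Y y], [Y → . ; Y y], [Y → . ;], [Y → . Y y] }  — shift
  I3: { [E → y .] }  — reduce
  I4: { [Y → . ; Y y], [Y → . ;], [Y → . Y y], [Y → ; . Y y], [Y → ; .] }  — shift, reduce
  I5: { [E → num E . Y], [Y → . ; Y y], [Y → . ;], [Y → . Y y] }  — shift
  I6: { [E → num Y . y], [Y → Y . y] }  — shift
  I7: { [E → num Y y .], [Y → Y y .] }  — 2 reduces
  I8: { [E → num E Y .], [Y → Y . y] }  — shift, reduce
  I9: { [Y → Y y .] }  — reduce
  I10: { [Y → ; Y . y], [Y → Y . y] }  — shift
  I11: { [Y → ; Y y .], [Y → Y y .] }  — 2 reduces

I7 contains complete items [E → num Y y .], [Y → Y y .] — reduce-reduce conflict.
I11 contains complete items [Y → ; Y y .], [Y → Y y .] — reduce-reduce conflict.

Answer: Yes — I7: [E → num Y y .] vs [Y → Y y .]; I11: [Y → ; Y y .] vs [Y → Y y .]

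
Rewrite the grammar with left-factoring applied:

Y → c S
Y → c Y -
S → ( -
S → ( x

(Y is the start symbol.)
Left-factoring transforms A → αβ₁ | αβ₂ into A → αA' and A' → β₁ | β₂
(α is the longest common prefix among the alternatives). Repeat until
no nonterminal has two alternatives with a common prefix.

Round 1: Y has alternatives sharing prefix 'c'. Introduce Y': Y → c Y'
  Add: Y' → S
  Add: Y' → Y -

Round 2: S has alternatives sharing prefix '('. Introduce S': S → ( S'
  Add: S' → -
  Add: S' → x

No remaining common prefixes — done.

Resulting grammar:
Y → c Y'
Y' → S
Y' → Y -
S → ( S'
S' → -
S' → x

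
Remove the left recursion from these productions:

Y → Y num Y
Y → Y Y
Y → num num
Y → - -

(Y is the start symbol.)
Y is directly left-recursive. The standard transformation for
  A → A α₁ | ... | A α_m | β₁ | ... | β_n
is
  A  → β₁ A' | ... | β_n A'
  A' → α₁ A' | ... | α_m A' | ε

Y → num num becomes Y → num num Y'
Y → - - becomes Y → - - Y'
Y → Y num Y becomes Y' → num Y Y'
Y → Y Y becomes Y' → Y Y'
Add Y' → ε

Resulting grammar:
Y → num num Y'
Y → - - Y'
Y' → num Y Y'
Y' → Y Y'
Y' → ε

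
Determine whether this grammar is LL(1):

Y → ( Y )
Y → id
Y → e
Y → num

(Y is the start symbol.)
A grammar is LL(1) if for each non-terminal N with multiple productions, the predict sets of those productions are pairwise disjoint, where PREDICT(N → α) = (FIRST(α) \ {ε}) ∪ (FOLLOW(N) if α ⇒* ε).

For Y:
  PREDICT(Y → '(' Y ')') = { '(' }
  PREDICT(Y → id) = { 'id' }
  PREDICT(Y → e) = { 'e' }
  PREDICT(Y → num) = { 'num' }

All predict sets are disjoint. The grammar IS LL(1).

Answer: Yes, the grammar is LL(1).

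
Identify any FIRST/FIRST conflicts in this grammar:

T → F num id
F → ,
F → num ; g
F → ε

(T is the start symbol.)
No FIRST/FIRST conflicts.

Productions for F:
  F → ,: FIRST = { ',' }
  F → num ; g: FIRST = { 'num' }
  F → ε: FIRST = { ε }
T has only one production, so no FIRST/FIRST conflict is possible there.

All alternatives of each non-terminal have pairwise disjoint FIRST sets.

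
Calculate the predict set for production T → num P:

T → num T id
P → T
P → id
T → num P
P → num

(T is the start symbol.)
{ 'num' }

PREDICT(T → num P) = (FIRST(RHS) \ {ε}) ∪ (FOLLOW(T) if ε ∈ FIRST(RHS), i.e. RHS ⇒* ε)
FIRST(num P) = { 'num' }
ε ∉ FIRST(num P), so FOLLOW(T) is not added.
PREDICT(T → num P) = { 'num' }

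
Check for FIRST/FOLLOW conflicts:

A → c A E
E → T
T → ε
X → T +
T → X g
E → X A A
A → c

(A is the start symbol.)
A FIRST/FOLLOW conflict occurs when a non-terminal N has a nullable alternative N → β (β ⇒* ε) and another alternative N → α with FIRST(α) ∩ FOLLOW(N) ≠ ∅: on such a lookahead the parser cannot decide between expanding α and letting N vanish via β.

Nullable non-terminals: E, T.
FIRST sets used below: FIRST(T) = { '+', ε }, FIRST(X) = { '+' }

E: nullable alternative(s) E → T; FOLLOW(E) = { $, '+', 'c' }
  E → T: FIRST \ {ε} = { '+' } — this is the only nullable alternative, skip
  E → X A A: FIRST \ {ε} = { '+' } — overlaps FOLLOW(E) on { '+' }: CONFLICT

T: nullable alternative(s) T → ε; FOLLOW(T) = { $, '+', 'c' }
  T → ε: FIRST \ {ε} = { } — this is the only nullable alternative, skip
  T → X g: FIRST \ {ε} = { '+' } — overlaps FOLLOW(T) on { '+' }: CONFLICT

A, X have no nullable alternative, so no FIRST/FOLLOW check is needed there.

So the grammar has 2 FIRST/FOLLOW conflicts (marked CONFLICT above).

Answer: Yes. E → X A A with FOLLOW(E) on { '+' }; T → X g with FOLLOW(T) on { '+' }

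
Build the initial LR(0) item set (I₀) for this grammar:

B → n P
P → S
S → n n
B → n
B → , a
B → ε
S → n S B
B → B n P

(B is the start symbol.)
First, augment the grammar with B' → B
I₀ = CLOSURE({ [B' → . B] }):
  [B' → . B] has the dot before B: add [B → . n P], [B → . n], [B → . , a], [B → .], [B → . B n P]
No further items can be added.

I₀ = { [B → . , a], [B → . B n P], [B → . n P], [B → . n], [B → .], [B' → . B] }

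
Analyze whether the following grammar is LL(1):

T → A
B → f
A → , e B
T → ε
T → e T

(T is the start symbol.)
Yes, the grammar is LL(1).

A grammar is LL(1) if for each non-terminal N with multiple productions, the predict sets of those productions are pairwise disjoint, where PREDICT(N → α) = (FIRST(α) \ {ε}) ∪ (FOLLOW(N) if α ⇒* ε).

Relevant sets:
  FIRST(A) = { ',' }
  FOLLOW(T) = { $ }

For T:
  PREDICT(T → A) = { ',' }
  PREDICT(T → ε) = { $ }
  PREDICT(T → e T) = { 'e' }
B, A have a single production, so nothing to check there.

All predict sets are disjoint. The grammar IS LL(1).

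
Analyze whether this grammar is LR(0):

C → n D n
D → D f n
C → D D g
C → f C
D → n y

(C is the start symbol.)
A grammar is LR(0) if no state in the canonical LR(0) collection has:
  - both a shift item (dot before a terminal) and a complete item (shift-reduce conflict), or
  - two or more complete items (reduce-reduce conflict; the accept item [C' → C .] counts as a complete item here).

Augment with C' → C and build the canonical LR(0) collection (I0 = CLOSURE({[C' → . C]}), then GOTO on every symbol after a dot until no new states appear). It has 14 states:
  I0: { [C → . D D g], [C → . f C], [C → . n D n], [C' → . C], [D → . D f n], [D → . n y] }  — shift
  I1: { [C' → C .] }  — accept
  I2: { [C → D . D g], [D → . D f n], [D → . n y], [D → D . f n] }  — shift
  I3: { [C → . D D g], [C → . f C], [C → . n D n], [C → f . C], [D → . D f n], [D → . n y] }  — shift
  I4: { [C → n . D n], [D → . D f n], [D → . n y], [D → n . y] }  — shift
  I5: { [C → n D . n], [D → D . f n] }  — shift
  I6: { [D → n . y] }  — shift
  I7: { [D → n y .] }  — reduce
  I8: { [D → D f . n] }  — shift
  I9: { [C → n D n .] }  — reduce
  I10: { [D → D f n .] }  — reduce
  I11: { [C → f C .] }  — reduce
  I12: { [C → D D . g], [D → D . f n] }  — shift
  I13: { [C → D D g .] }  — reduce

Every state is either a pure shift/goto state or contains exactly one complete item and nothing to shift — no conflicts. The grammar is LR(0).

Answer: Yes, the grammar is LR(0)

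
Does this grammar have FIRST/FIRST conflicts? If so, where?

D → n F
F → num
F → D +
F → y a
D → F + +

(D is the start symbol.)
A FIRST/FIRST conflict occurs when two productions N → α and N → β for the same non-terminal have FIRST(α) ∩ FIRST(β) ≠ ∅ (with ε ∈ FIRST of a nullable right-hand side, so two nullable alternatives also conflict).

FIRST sets of the non-terminals at (or reachable through a nullable prefix from) the front of some alternative:
  FIRST(F) = { 'n', 'num', 'y' }
  FIRST(D) = { 'n', 'num', 'y' }

Productions for D:
  D → n F: FIRST = { 'n' }
  D → F + +: FIRST = { 'n', 'num', 'y' }
Productions for F:
  F → num: FIRST = { 'num' }
  F → D +: FIRST = { 'n', 'num', 'y' }
  F → y a: FIRST = { 'y' }

Conflict for D: D → n F and D → F + +
  Overlap: { 'n' }
Conflict for F: F → num and F → D +
  Overlap: { 'num' }
Conflict for F: F → D + and F → y a
  Overlap: { 'y' }

Answer: Yes. D → n F / D → F '+' '+' on { 'n' }; F → num / F → D '+' on { 'num' }; F → D '+' / F → y a on { 'y' }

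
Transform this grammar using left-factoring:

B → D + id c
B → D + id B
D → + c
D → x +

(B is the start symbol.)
Left-factoring transforms A → αβ₁ | αβ₂ into A → αA' and A' → β₁ | β₂
(α is the longest common prefix among the alternatives). Repeat until
no nonterminal has two alternatives with a common prefix.

Round 1: B has alternatives sharing prefix 'D + id'. Introduce B': B → D + id B'
  Add: B' → c
  Add: B' → B

No remaining common prefixes — done.

Resulting grammar:
B → D + id B'
B' → c
B' → B
D → + c
D → x +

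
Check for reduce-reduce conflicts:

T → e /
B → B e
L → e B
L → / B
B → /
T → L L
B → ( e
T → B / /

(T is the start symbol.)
Augment with T' → T and build the canonical LR(0) collection (I0 = CLOSURE({[T' → . T]}), then GOTO on every symbol after a dot until no new states appear). It has 18 states:
  I0: { [B → . ( e], [B → . /], [B → . B e], [L → . / B], [L → . e B], [T → . B / /], [T → . L L], [T → . e /], [T' → . T] }  — shift
  I1: { [B → ( . e] }  — shift
  I2: { [B → . ( e], [B → . /], [B → . B e], [B → / .], [L → / . B] }  — shift, reduce
  I3: { [B → B . e], [T → B . / /] }  — shift
  I4: { [L → . / B], [L → . e B], [T → L . L] }  — shift
  I5: { [T' → T .] }  — accept
  I6: { [B → . ( e], [B → . /], [B → . B e], [L → e . B], [T → e . /] }  — shift
  I7: { [B → / .], [T → e / .] }  — 2 reduces
  I8: { [B → B . e], [L → e B .] }  — shift, reduce
  I9: { [B → B e .] }  — reduce
  I10: { [B → . ( e], [B → . /], [B → . B e], [L → / . B] }  — shift
  I11: { [T → L L .] }  — reduce
  I12: { [B → . ( e], [B → . /], [B → . B e], [L → e . B] }  — shift
  I13: { [B → / .] }  — reduce
  I14: { [B → B . e], [L → / B .] }  — shift, reduce
  I15: { [T → B / . /] }  — shift
  I16: { [T → B / / .] }  — reduce
  I17: { [B → ( e .] }  — reduce

I7 contains complete items [B → / .], [T → e / .] — reduce-reduce conflict.

Answer: Yes — I7: [B → / .] vs [T → e / .]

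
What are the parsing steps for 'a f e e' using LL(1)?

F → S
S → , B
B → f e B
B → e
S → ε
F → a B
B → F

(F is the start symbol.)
Stack is shown with the top on the left.

Stack    Input      Action
--------------------------
F $      a f e e $  output F → a B
a B $    a f e e $  match 'a'
B $      f e e $    output B → f e B
f e B $  f e e $    match 'f'
e B $    e e $      match 'e'
B $      e $        output B → e
e $      e $        match 'e'
$        $          accept

The string is accepted.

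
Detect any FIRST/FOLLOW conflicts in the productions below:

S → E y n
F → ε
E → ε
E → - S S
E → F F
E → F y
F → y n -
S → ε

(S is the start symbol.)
Yes. S → E y n with FOLLOW(S) on { '-', 'y' }; F → y n '-' with FOLLOW(F) on { 'y' }; E → F F with FOLLOW(E) on { 'y' }; E → F y with FOLLOW(E) on { 'y' }

Nullable non-terminals: E, F, S.
FIRST sets used below: FIRST(F) = { 'y', ε }, FIRST(E) = { '-', 'y', ε }

E: nullable alternative(s) E → ε, E → F F; FOLLOW(E) = { 'y' }
  E → ε: FIRST \ {ε} = { } — disjoint from FOLLOW(E)
  E → - S S: FIRST \ {ε} = { '-' } — disjoint from FOLLOW(E)
  E → F F: FIRST \ {ε} = { 'y' } — overlaps FOLLOW(E) on { 'y' }: CONFLICT
  E → F y: FIRST \ {ε} = { 'y' } — overlaps FOLLOW(E) on { 'y' }: CONFLICT

F: nullable alternative(s) F → ε; FOLLOW(F) = { 'y' }
  F → ε: FIRST \ {ε} = { } — this is the only nullable alternative, skip
  F → y n -: FIRST \ {ε} = { 'y' } — overlaps FOLLOW(F) on { 'y' }: CONFLICT

S: nullable alternative(s) S → ε; FOLLOW(S) = { $, '-', 'y' }
  S → E y n: FIRST \ {ε} = { '-', 'y' } — overlaps FOLLOW(S) on { '-', 'y' }: CONFLICT
  S → ε: FIRST \ {ε} = { } — this is the only nullable alternative, skip

So the grammar has 4 FIRST/FOLLOW conflicts (marked CONFLICT above).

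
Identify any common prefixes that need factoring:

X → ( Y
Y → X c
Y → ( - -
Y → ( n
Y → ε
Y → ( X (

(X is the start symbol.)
Left-factoring is needed when two productions for the same non-terminal
share a common prefix on the right-hand side.

Productions for Y:
  Y → X c
  Y → ( - -
  Y → ( n
  Y → ε
  Y → ( X (

Found common prefix '(' in productions for Y

Answer: Yes, Y has productions with common prefix '('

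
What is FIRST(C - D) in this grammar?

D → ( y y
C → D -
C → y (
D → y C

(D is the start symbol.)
FIRST sets of the non-terminals involved (from the grammar, by fixed-point iteration):
  FIRST(C) = { '(', 'y' }

To compute FIRST(C - D), process the symbols left to right:
Symbol C is a non-terminal. Add FIRST(C) \ {ε} = { '(', 'y' }
C is not nullable (ε ∉ FIRST(C)), so stop here.
FIRST(C - D) = { '(', 'y' }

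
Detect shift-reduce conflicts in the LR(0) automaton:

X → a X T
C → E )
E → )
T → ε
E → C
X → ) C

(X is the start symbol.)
A shift-reduce conflict occurs when an LR(0) state has both:
  - a complete (reduce) item [A → α .] (dot at the end), and
  - a shift item [B → β . c γ] (dot before a terminal).

Augment with X' → X and build the canonical LR(0) collection (I0 = CLOSURE({[X' → . X]}), then GOTO on every symbol after a dot until no new states appear). It has 10 states:
  I0: { [X → . ) C], [X → . a X T], [X' → . X] }  — shift
  I1: { [C → . E )], [E → . )], [E → . C], [X → ) . C] }  — shift
  I2: { [X' → X .] }  — accept
  I3: { [X → . ) C], [X → . a X T], [X → a . X T] }  — shift
  I4: { [T → .], [X → a X . T] }  — reduce
  I5: { [X → a X T .] }  — reduce
  I6: { [E → ) .] }  — reduce
  I7: { [E → C .], [X → ) C .] }  — 2 reduces
  I8: { [C → E . )] }  — shift
  I9: { [C → E ) .] }  — reduce

No state contains both a complete item and a shift item.

Answer: No shift-reduce conflicts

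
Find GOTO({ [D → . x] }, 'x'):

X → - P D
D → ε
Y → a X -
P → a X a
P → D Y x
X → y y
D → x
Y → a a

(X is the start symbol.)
{ [D → x .] }

GOTO(I, 'x') = CLOSURE({ [A → αX.β] : [A → α.Xβ] ∈ I, X = 'x' })

Items with dot before 'x', with the dot advanced:
  [D → . x] → [D → x .]
Closure adds nothing (no advanced item has the dot before a non-terminal).

GOTO = { [D → x .] }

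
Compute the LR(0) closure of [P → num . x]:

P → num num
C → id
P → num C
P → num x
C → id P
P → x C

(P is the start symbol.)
{ [P → num . x] }

To compute CLOSURE, for each item [A → α.Bβ] where B is a non-terminal, add [B → .γ] for all productions B → γ; repeat for the newly added items until nothing changes.

Start with: [P → num . x]
The dot precedes the terminal x, so nothing is added.

CLOSURE = { [P → num . x] }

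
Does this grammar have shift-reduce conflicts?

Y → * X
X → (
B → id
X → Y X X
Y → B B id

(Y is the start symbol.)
A shift-reduce conflict occurs when an LR(0) state has both:
  - a complete (reduce) item [A → α .] (dot at the end), and
  - a shift item [B → β . c γ] (dot before a terminal).

Augment with Y' → Y and build the canonical LR(0) collection (I0 = CLOSURE({[Y' → . Y]}), then GOTO on every symbol after a dot until no new states appear). It has 12 states:
  I0: { [B → . id], [Y → . * X], [Y → . B B id], [Y' → . Y] }  — shift
  I1: { [B → . id], [X → . (], [X → . Y X X], [Y → * . X], [Y → . * X], [Y → . B B id] }  — shift
  I2: { [B → . id], [Y → B . B id] }  — shift
  I3: { [Y' → Y .] }  — accept
  I4: { [B → id .] }  — reduce
  I5: { [Y → B B . id] }  — shift
  I6: { [Y → B B id .] }  — reduce
  I7: { [X → ( .] }  — reduce
  I8: { [Y → * X .] }  — reduce
  I9: { [B → . id], [X → . (], [X → . Y X X], [X → Y . X X], [Y → . * X], [Y → . B B id] }  — shift
  I10: { [B → . id], [X → . (], [X → . Y X X], [X → Y X . X], [Y → . * X], [Y → . B B id] }  — shift
  I11: { [X → Y X X .] }  — reduce

No state contains both a complete item and a shift item.

Answer: No shift-reduce conflicts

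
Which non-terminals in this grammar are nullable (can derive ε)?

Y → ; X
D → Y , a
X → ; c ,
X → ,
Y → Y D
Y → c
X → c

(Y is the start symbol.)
There are no ε-productions, so no non-terminal can derive ε.
No non-terminals are nullable.

Answer: None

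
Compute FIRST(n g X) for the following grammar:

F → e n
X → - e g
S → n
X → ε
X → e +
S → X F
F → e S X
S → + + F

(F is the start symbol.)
To compute FIRST(n g X), process the symbols left to right:
Symbol n is a terminal. Add 'n' and stop.
FIRST(n g X) = { 'n' }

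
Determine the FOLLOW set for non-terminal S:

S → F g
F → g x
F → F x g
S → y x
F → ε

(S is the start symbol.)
{ $ }

S is the start symbol, so $ ∈ FOLLOW(S).
S does not occur on any right-hand side.

Taking the union: FOLLOW(S) = { $ }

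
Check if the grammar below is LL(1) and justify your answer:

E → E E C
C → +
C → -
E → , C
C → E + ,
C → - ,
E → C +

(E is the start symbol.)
A grammar is LL(1) if for each non-terminal N with multiple productions, the predict sets of those productions are pairwise disjoint, where PREDICT(N → α) = (FIRST(α) \ {ε}) ∪ (FOLLOW(N) if α ⇒* ε).

Relevant sets:
  FIRST(E) = { '+', ',', '-' }
  FIRST(C) = { '+', ',', '-' }

For E:
  PREDICT(E → E E C) = { '+', ',', '-' }
  PREDICT(E → ',' C) = { ',' }
  PREDICT(E → C '+') = { '+', ',', '-' }
For C:
  PREDICT(C → '+') = { '+' }
  PREDICT(C → '-') = { '-' }
  PREDICT(C → E '+' ',') = { '+', ',', '-' }
  PREDICT(C → '-' ',') = { '-' }

Conflict found: Predict set conflict for E: { ',' }
The grammar is NOT LL(1).

Answer: No. Predict set conflict for E: { ',' }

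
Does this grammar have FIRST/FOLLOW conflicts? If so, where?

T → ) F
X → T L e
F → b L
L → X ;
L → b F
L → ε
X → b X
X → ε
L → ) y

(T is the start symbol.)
Nullable non-terminals: L, X.
FIRST sets used below: FIRST(X) = { ')', 'b', ε }, FIRST(T) = { ')' }

L: nullable alternative(s) L → ε; FOLLOW(L) = { $, ')', ';', 'b', 'e' }
  L → X ;: FIRST \ {ε} = { ')', ';', 'b' } — overlaps FOLLOW(L) on { ')', ';', 'b' }: CONFLICT
  L → b F: FIRST \ {ε} = { 'b' } — overlaps FOLLOW(L) on { 'b' }: CONFLICT
  L → ε: FIRST \ {ε} = { } — this is the only nullable alternative, skip
  L → ) y: FIRST \ {ε} = { ')' } — overlaps FOLLOW(L) on { ')' }: CONFLICT

X: nullable alternative(s) X → ε; FOLLOW(X) = { ';' }
  X → T L e: FIRST \ {ε} = { ')' } — disjoint from FOLLOW(X)
  X → b X: FIRST \ {ε} = { 'b' } — disjoint from FOLLOW(X)
  X → ε: FIRST \ {ε} = { } — this is the only nullable alternative, skip

F, T have no nullable alternative, so no FIRST/FOLLOW check is needed there.

So the grammar has 3 FIRST/FOLLOW conflicts (marked CONFLICT above).

Answer: Yes. L → X ';' with FOLLOW(L) on { ')', ';', 'b' }; L → b F with FOLLOW(L) on { 'b' }; L → ')' y with FOLLOW(L) on { ')' }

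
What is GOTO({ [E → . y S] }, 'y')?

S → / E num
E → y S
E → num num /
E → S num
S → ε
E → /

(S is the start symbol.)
GOTO(I, 'y') = CLOSURE({ [A → αX.β] : [A → α.Xβ] ∈ I, X = 'y' })

Items with dot before 'y', with the dot advanced:
  [E → . y S] → [E → y . S]
Closure of the advanced items:
  [E → y . S] has the dot before S: add [S → . / E num], [S → .]

GOTO = { [E → y . S], [S → . / E num], [S → .] }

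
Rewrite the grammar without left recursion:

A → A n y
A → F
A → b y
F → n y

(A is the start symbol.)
A → F A'
A → b y A'
A' → n y A'
A' → ε
F → n y

A is directly left-recursive. The standard transformation for
  A → A α₁ | ... | A α_m | β₁ | ... | β_n
is
  A  → β₁ A' | ... | β_n A'
  A' → α₁ A' | ... | α_m A' | ε

A → F becomes A → F A'
A → b y becomes A → b y A'
A → A n y becomes A' → n y A'
Add A' → ε

Productions for other non-terminals are unchanged:
  F → n y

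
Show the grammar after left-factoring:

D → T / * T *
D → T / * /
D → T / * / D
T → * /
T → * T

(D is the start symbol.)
Left-factoring transforms A → αβ₁ | αβ₂ into A → αA' and A' → β₁ | β₂
(α is the longest common prefix among the alternatives). Repeat until
no nonterminal has two alternatives with a common prefix.

Round 1: D has alternatives sharing prefix 'T / *'. Introduce D': D → T / * D'
  Add: D' → T *
  Add: D' → /
  Add: D' → / D

Round 2: D' has alternatives sharing prefix '/'. Introduce D'': D' → / D''
  Add: D'' → ε
  Add: D'' → D

Round 3: T has alternatives sharing prefix '*'. Introduce T': T → * T'
  Add: T' → /
  Add: T' → T

No remaining common prefixes — done.

Resulting grammar:
D → T / * D'
D' → T *
D' → / D''
D'' → ε
D'' → D
T → * T'
T' → /
T' → T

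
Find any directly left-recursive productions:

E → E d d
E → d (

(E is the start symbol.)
Direct left recursion occurs when N → N α for some non-terminal N (the right-hand side begins with the left-hand side itself).

E → E d d: LEFT RECURSIVE (starts with E)
E → d (: starts with d

The grammar has direct left recursion on: E.

Answer: Yes, E is left-recursive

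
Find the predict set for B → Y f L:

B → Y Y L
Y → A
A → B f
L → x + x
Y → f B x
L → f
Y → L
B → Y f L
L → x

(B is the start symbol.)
PREDICT(B → Y f L) = (FIRST(RHS) \ {ε}) ∪ (FOLLOW(B) if ε ∈ FIRST(RHS), i.e. RHS ⇒* ε)
FIRST(Y) = { 'f', 'x' }
FIRST(Y f L) = { 'f', 'x' }
ε ∉ FIRST(Y f L), so FOLLOW(B) is not added.
PREDICT(B → Y f L) = { 'f', 'x' }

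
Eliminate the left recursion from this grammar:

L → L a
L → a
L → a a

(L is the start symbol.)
L → a L'
L → a a L'
L' → a L'
L' → ε

L is directly left-recursive. The standard transformation for
  A → A α₁ | ... | A α_m | β₁ | ... | β_n
is
  A  → β₁ A' | ... | β_n A'
  A' → α₁ A' | ... | α_m A' | ε

L → a becomes L → a L'
L → a a becomes L → a a L'
L → L a becomes L' → a L'
Add L' → ε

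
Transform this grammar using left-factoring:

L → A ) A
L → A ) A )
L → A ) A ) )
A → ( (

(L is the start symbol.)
Left-factoring transforms A → αβ₁ | αβ₂ into A → αA' and A' → β₁ | β₂
(α is the longest common prefix among the alternatives). Repeat until
no nonterminal has two alternatives with a common prefix.

Round 1: L has alternatives sharing prefix 'A ) A'. Introduce L': L → A ) A L'
  Add: L' → ε
  Add: L' → )
  Add: L' → ) )

Round 2: L' has alternatives sharing prefix ')'. Introduce L'': L' → ) L''
  Add: L'' → ε
  Add: L'' → )

No remaining common prefixes — done.

Resulting grammar:
L → A ) A L'
L' → ε
L' → ) L''
L'' → ε
L'' → )
A → ( (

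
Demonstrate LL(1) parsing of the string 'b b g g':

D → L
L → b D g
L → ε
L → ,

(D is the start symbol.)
LL(1) parsing maintains a stack (initially the start symbol over $) and the input. At each step: if the stack top is a terminal, match it against the current input token; if it is a non-terminal N, replace it with the RHS of M[N, lookahead] (the unique production whose predict set contains the lookahead).

Stack is shown with the top on the left.

Stack      Input      Action
----------------------------
D $        b b g g $  output D → L
L $        b b g g $  output L → b D g
b D g $    b b g g $  match 'b'
D g $      b g g $    output D → L
L g $      b g g $    output L → b D g
b D g g $  b g g $    match 'b'
D g g $    g g $      output D → L
L g g $    g g $      output L → ε
g g $      g g $      match 'g'
g $        g $        match 'g'
$          $          accept

The string is accepted.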